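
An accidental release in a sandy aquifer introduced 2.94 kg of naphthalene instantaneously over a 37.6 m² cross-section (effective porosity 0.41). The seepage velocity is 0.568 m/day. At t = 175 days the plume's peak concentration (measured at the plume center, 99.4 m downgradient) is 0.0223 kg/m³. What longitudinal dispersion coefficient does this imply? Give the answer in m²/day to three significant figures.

0.0333 m²/day

At the plume center C_max = M/(n_e·A·√(4πDt)), so D = M²/(4πt·(n_e·A·C_max)²).
n_e·A·C_max = 0.41 × 37.6 × 0.0223 = 0.3438 kg/m.
D = 2.94²/(4π × 175 × 0.3438²) = 0.0333 m²/day.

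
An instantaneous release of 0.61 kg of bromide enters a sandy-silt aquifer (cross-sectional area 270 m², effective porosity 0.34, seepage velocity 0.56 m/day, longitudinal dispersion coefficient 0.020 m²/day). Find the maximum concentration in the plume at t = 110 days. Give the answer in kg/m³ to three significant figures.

0.00126 kg/m³

The peak of an instantaneous 1D plume sits at x = vt; there the Gaussian factor is 1 and C_max = M/(n_e·A·√(4πDt)), where n_e·A is the pore area the mass is dissolved in.
√(4πDt) = √(4π × 0.020 × 110) = 5.258 m, so C_max = 0.61/(0.34 × 270 × 5.258) = 0.00126 kg/m³.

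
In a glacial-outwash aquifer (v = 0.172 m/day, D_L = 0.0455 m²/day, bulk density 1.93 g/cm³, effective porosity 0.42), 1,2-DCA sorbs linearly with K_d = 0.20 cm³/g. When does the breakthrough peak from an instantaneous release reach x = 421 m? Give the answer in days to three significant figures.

4690 days

Retardation factor R = 1 + ρ_b·K_d/n = 1 + 1.93 × 0.20/0.42 = 1.919.
Sorption retards both mechanisms: v_R = v/R = 0.08963 m/day, D_R = D/R = 0.02371 m²/day.
Peak time from v_R²t² + 2D_R t − x² = 0: t = (√(D_R² + v_R²x²) − D_R)/v_R².
√(D_R² + v_R²x²) = √(0.02371² + 0.08963² × 421²) = 37.73; v_R² = 0.008034.
t = (37.73 − 0.02371)/0.008034 = 4690 days.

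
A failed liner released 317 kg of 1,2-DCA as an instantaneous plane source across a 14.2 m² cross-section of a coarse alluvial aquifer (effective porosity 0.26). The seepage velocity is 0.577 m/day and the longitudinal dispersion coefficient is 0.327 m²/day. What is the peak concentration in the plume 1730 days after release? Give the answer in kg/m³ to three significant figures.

The peak of an instantaneous 1D plume sits at x = vt; there the Gaussian factor is 1 and C_max = M/(n_e·A·√(4πDt)), where n_e·A is the pore area the mass is dissolved in.
√(4πDt) = √(4π × 0.327 × 1730) = 84.31 m, so C_max = 317/(0.26 × 14.2 × 84.31) = 1.02 kg/m³.

1.02 kg/m³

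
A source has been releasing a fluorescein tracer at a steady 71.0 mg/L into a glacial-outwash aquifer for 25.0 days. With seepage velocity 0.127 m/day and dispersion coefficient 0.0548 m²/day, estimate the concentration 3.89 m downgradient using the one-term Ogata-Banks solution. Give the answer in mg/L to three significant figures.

23.6 mg/L

For a continuous step input, C/C₀ ≈ ½·erfc((x−vt)/(2√(Dt))).
vt = 0.127 × 25.0 = 3.175 m and 2√(Dt) = 2√(0.0548 × 25.0) = 2.341 m.
Argument (x−vt)/(2√(Dt)) = (3.89 − 3.175)/2.341 = 0.3054; ½·erfc(0.3054) = 0.3329.
C = 71.0 × 0.3329 = 23.6 mg/L.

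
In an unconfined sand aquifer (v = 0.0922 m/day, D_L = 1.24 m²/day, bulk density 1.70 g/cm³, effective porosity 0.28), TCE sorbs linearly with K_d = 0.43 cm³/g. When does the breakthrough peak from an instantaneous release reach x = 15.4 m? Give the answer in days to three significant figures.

Retardation factor R = 1 + ρ_b·K_d/n = 1 + 1.70 × 0.43/0.28 = 3.611.
Sorption retards both mechanisms: v_R = v/R = 0.02553 m/day, D_R = D/R = 0.3434 m²/day.
Peak time from v_R²t² + 2D_R t − x² = 0: t = (√(D_R² + v_R²x²) − D_R)/v_R².
√(D_R² + v_R²x²) = √(0.3434² + 0.02553² × 15.4²) = 0.5220; v_R² = 0.0006518.
t = (0.5220 − 0.3434)/0.0006518 = 274 days.

274 days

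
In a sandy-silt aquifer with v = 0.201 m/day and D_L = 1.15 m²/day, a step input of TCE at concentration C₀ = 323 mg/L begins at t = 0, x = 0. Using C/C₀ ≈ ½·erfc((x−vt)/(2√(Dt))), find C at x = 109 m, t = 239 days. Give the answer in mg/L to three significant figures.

1.51 mg/L

For a continuous step input, C/C₀ ≈ ½·erfc((x−vt)/(2√(Dt))).
vt = 0.201 × 239 = 48.039 m and 2√(Dt) = 2√(1.15 × 239) = 33.16 m.
Argument (x−vt)/(2√(Dt)) = (109 − 48.039)/33.16 = 1.838; ½·erfc(1.838) = 0.004670.
C = 323 × 0.004670 = 1.51 mg/L.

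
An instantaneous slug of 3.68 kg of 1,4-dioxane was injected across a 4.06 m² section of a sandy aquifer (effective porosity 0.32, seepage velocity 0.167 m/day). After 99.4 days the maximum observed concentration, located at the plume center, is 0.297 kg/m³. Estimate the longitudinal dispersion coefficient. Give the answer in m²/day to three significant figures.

0.0728 m²/day

At the plume center C_max = M/(n_e·A·√(4πDt)), so D = M²/(4πt·(n_e·A·C_max)²).
n_e·A·C_max = 0.32 × 4.06 × 0.297 = 0.3859 kg/m.
D = 3.68²/(4π × 99.4 × 0.3859²) = 0.0728 m²/day.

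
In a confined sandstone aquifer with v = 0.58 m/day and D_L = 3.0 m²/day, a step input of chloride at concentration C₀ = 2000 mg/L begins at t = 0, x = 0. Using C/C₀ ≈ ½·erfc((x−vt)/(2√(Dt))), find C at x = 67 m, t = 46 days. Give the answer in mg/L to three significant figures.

For a continuous step input, C/C₀ ≈ ½·erfc((x−vt)/(2√(Dt))).
vt = 0.58 × 46 = 26.68 m and 2√(Dt) = 2√(3.0 × 46) = 23.49 m.
Argument (x−vt)/(2√(Dt)) = (67 − 26.68)/23.49 = 1.716; ½·erfc(1.716) = 0.007617.
C = 2000 × 0.007617 = 15.2 mg/L.

15.2 mg/L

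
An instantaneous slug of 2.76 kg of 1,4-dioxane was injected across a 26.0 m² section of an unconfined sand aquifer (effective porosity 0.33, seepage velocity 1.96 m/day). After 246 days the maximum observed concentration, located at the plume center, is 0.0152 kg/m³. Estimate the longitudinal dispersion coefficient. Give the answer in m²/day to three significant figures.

0.145 m²/day

At the plume center C_max = M/(n_e·A·√(4πDt)), so D = M²/(4πt·(n_e·A·C_max)²).
n_e·A·C_max = 0.33 × 26.0 × 0.0152 = 0.1304 kg/m.
D = 2.76²/(4π × 246 × 0.1304²) = 0.145 m²/day.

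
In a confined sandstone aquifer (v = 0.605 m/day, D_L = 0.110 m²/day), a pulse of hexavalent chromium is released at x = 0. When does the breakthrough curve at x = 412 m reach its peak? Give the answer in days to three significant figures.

681 days

For the 1D instantaneous-source solution, setting ∂C/∂t = 0 at fixed x gives v²t² + 2Dt − x² = 0, so t = (√(D² + v²x²) − D)/v².
√(D² + v²x²) = √(0.110² + 0.605² × 412²) = 249.3; v² = 0.366025.
t = (249.3 − 0.110)/0.366025 = 681 days (vs. the pure-advection estimate x/v = 681 d).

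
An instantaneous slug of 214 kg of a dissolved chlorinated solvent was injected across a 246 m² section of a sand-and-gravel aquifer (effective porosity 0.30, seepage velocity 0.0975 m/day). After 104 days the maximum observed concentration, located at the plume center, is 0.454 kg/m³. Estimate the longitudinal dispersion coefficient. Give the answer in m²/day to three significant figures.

0.0312 m²/day

At the plume center C_max = M/(n_e·A·√(4πDt)), so D = M²/(4πt·(n_e·A·C_max)²).
n_e·A·C_max = 0.30 × 246 × 0.454 = 33.51 kg/m.
D = 214²/(4π × 104 × 33.51²) = 0.0312 m²/day.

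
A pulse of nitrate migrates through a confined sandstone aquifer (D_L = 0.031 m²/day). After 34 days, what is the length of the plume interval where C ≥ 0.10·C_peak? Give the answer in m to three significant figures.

The plume is Gaussian with σ = √(2Dt) = √(2 × 0.031 × 34) = 1.452 m.
C/C_peak = exp(−Δx²/(2σ²)) = 0.10 ⇒ Δx = σ·√(−2 ln 0.10) = 1.452 × 2.146 = 3.116 m.
Width = 2Δx = 6.23 m.

6.23 m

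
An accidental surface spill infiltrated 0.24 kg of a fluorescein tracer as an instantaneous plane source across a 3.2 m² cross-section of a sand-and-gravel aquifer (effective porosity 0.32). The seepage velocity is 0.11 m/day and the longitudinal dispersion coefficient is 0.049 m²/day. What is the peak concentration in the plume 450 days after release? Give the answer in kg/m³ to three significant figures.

0.0141 kg/m³

The peak of an instantaneous 1D plume sits at x = vt; there the Gaussian factor is 1 and C_max = M/(n_e·A·√(4πDt)), where n_e·A is the pore area the mass is dissolved in.
√(4πDt) = √(4π × 0.049 × 450) = 16.65 m, so C_max = 0.24/(0.32 × 3.2 × 16.65) = 0.0141 kg/m³.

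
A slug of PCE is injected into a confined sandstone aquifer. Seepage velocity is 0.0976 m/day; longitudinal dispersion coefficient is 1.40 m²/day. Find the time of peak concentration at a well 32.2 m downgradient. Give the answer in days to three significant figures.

214 days

For the 1D instantaneous-source solution, setting ∂C/∂t = 0 at fixed x gives v²t² + 2Dt − x² = 0, so t = (√(D² + v²x²) − D)/v².
√(D² + v²x²) = √(1.40² + 0.0976² × 32.2²) = 3.440; v² = 0.00952576.
t = (3.440 − 1.40)/0.00952576 = 214 days (vs. the pure-advection estimate x/v = 330 d).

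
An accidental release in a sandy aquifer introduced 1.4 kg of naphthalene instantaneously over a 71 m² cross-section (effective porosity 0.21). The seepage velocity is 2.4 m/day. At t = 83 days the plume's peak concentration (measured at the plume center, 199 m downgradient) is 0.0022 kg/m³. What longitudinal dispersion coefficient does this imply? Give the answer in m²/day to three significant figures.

1.75 m²/day

At the plume center C_max = M/(n_e·A·√(4πDt)), so D = M²/(4πt·(n_e·A·C_max)²).
n_e·A·C_max = 0.21 × 71 × 0.0022 = 0.03280 kg/m.
D = 1.4²/(4π × 83 × 0.03280²) = 1.75 m²/day.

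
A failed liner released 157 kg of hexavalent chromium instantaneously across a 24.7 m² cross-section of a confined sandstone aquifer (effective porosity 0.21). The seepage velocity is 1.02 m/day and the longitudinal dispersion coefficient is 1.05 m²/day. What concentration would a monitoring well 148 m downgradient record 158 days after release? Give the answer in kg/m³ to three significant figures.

For an instantaneous plane source, C(x,t) = M/(n_e·A·√(4πDt)) · exp(−(x−vt)²/(4Dt)), with n_e·A the pore (flow) area.
Plume center vt = 1.02 × 158 = 161.16 m, so the well at 148 m is 13.16 m upgradient of the peak.
√(4πDt) = 45.66 m, giving peak height M/(n_e·A·√(4πDt)) = 157/(0.21 × 24.7 × 45.66) = 0.6629 kg/m³.
(x−vt)²/(4Dt) = (-13.16)²/(4 × 1.05 × 158) = 0.2610; exp(−0.2610) = 0.7703.
C = 0.6629 × 0.7703 = 0.511 kg/m³.

0.511 kg/m³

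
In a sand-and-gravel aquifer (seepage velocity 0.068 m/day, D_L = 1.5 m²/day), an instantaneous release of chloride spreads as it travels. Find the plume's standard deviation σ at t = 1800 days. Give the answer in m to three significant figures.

Dispersive spreading gives a Gaussian with σ² = 2Dt; advection only shifts the center.
σ = √(2 × 1.5 × 1800) = 73.5 m.

73.5 m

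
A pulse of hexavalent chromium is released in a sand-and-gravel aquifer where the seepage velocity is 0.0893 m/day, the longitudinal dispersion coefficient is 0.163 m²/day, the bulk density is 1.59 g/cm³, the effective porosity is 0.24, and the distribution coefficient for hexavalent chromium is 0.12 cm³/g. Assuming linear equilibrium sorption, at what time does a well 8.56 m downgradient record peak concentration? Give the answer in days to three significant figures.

139 days

Retardation factor R = 1 + ρ_b·K_d/n = 1 + 1.59 × 0.12/0.24 = 1.795.
Sorption retards both mechanisms: v_R = v/R = 0.04975 m/day, D_R = D/R = 0.09081 m²/day.
Peak time from v_R²t² + 2D_R t − x² = 0: t = (√(D_R² + v_R²x²) − D_R)/v_R².
√(D_R² + v_R²x²) = √(0.09081² + 0.04975² × 8.56²) = 0.4354; v_R² = 0.002475.
t = (0.4354 − 0.09081)/0.002475 = 139 days.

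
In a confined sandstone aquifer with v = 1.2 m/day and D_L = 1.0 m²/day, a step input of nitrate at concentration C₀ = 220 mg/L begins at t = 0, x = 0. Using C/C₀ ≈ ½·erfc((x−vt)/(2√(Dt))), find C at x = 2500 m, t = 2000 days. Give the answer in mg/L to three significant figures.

For a continuous step input, C/C₀ ≈ ½·erfc((x−vt)/(2√(Dt))).
vt = 1.2 × 2000 = 2400 m and 2√(Dt) = 2√(1.0 × 2000) = 89.44 m.
Argument (x−vt)/(2√(Dt)) = (2500 − 2400)/89.44 = 1.118; ½·erfc(1.118) = 0.05693.
C = 220 × 0.05693 = 12.5 mg/L.

12.5 mg/L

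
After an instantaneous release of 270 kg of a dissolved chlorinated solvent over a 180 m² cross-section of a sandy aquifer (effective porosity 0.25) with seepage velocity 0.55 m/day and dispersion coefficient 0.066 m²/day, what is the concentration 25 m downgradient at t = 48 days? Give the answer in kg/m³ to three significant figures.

0.815 kg/m³

For an instantaneous plane source, C(x,t) = M/(n_e·A·√(4πDt)) · exp(−(x−vt)²/(4Dt)), with n_e·A the pore (flow) area.
Plume center vt = 0.55 × 48 = 26.4 m, so the well at 25 m is 1.4 m upgradient of the peak.
√(4πDt) = 6.310 m, giving peak height M/(n_e·A·√(4πDt)) = 270/(0.25 × 180 × 6.310) = 0.9509 kg/m³.
(x−vt)²/(4Dt) = (-1.4)²/(4 × 0.066 × 48) = 0.1547; exp(−0.1547) = 0.8567.
C = 0.9509 × 0.8567 = 0.815 kg/m³.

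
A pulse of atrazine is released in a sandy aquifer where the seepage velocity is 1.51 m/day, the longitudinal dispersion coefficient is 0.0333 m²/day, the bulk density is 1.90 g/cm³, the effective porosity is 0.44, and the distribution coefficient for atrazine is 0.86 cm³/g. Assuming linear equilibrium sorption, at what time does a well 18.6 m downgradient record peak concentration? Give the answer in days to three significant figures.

58.0 days

Retardation factor R = 1 + ρ_b·K_d/n = 1 + 1.90 × 0.86/0.44 = 4.714.
Sorption retards both mechanisms: v_R = v/R = 0.3203 m/day, D_R = D/R = 0.007064 m²/day.
Peak time from v_R²t² + 2D_R t − x² = 0: t = (√(D_R² + v_R²x²) − D_R)/v_R².
√(D_R² + v_R²x²) = √(0.007064² + 0.3203² × 18.6²) = 5.958; v_R² = 0.1026.
t = (5.958 − 0.007064)/0.1026 = 58.0 days.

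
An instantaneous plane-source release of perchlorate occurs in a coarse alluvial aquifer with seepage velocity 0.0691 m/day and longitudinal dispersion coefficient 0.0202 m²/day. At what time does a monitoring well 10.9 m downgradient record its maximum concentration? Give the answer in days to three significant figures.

For the 1D instantaneous-source solution, setting ∂C/∂t = 0 at fixed x gives v²t² + 2Dt − x² = 0, so t = (√(D² + v²x²) − D)/v².
√(D² + v²x²) = √(0.0202² + 0.0691² × 10.9²) = 0.7535; v² = 0.00477481.
t = (0.7535 − 0.0202)/0.00477481 = 154 days (vs. the pure-advection estimate x/v = 158 d).

154 days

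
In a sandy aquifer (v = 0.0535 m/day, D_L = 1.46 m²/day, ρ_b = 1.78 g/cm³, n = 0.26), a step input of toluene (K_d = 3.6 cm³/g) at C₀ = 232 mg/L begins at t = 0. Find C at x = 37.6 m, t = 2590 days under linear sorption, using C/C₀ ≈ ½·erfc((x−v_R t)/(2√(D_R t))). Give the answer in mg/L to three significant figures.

Retardation factor R = 1 + ρ_b·K_d/n = 1 + 1.78 × 3.6/0.26 = 25.65.
Sorption retards both mechanisms: v_R = v/R = 0.002086 m/day, D_R = D/R = 0.05692 m²/day.
v_R·t = 0.002086 × 2590 = 5.40274 m; 2√(D_R t) = 24.28 m; argument = (37.6 − 5.40274)/24.28 = 1.326.
C = C₀ × ½·erfc(1.326) = 232 × 0.03038 = 7.05 mg/L.

7.05 mg/L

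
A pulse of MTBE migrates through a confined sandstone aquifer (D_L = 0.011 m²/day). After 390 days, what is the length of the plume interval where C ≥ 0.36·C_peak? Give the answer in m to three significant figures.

The plume is Gaussian with σ = √(2Dt) = √(2 × 0.011 × 390) = 2.929 m.
C/C_peak = exp(−Δx²/(2σ²)) = 0.36 ⇒ Δx = σ·√(−2 ln 0.36) = 2.929 × 1.429 = 4.186 m.
Width = 2Δx = 8.37 m.

8.37 m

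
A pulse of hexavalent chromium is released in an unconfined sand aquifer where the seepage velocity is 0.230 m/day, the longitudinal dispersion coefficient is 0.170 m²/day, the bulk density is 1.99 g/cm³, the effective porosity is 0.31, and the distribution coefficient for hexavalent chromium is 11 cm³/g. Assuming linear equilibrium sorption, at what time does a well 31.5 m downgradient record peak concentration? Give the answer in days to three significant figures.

9580 days

Retardation factor R = 1 + ρ_b·K_d/n = 1 + 1.99 × 11/0.31 = 71.61.
Sorption retards both mechanisms: v_R = v/R = 0.003212 m/day, D_R = D/R = 0.002374 m²/day.
Peak time from v_R²t² + 2D_R t − x² = 0: t = (√(D_R² + v_R²x²) − D_R)/v_R².
√(D_R² + v_R²x²) = √(0.002374² + 0.003212² × 31.5²) = 0.1012; v_R² = 1.032e-05.
t = (0.1012 − 0.002374)/1.032e-05 = 9580 days.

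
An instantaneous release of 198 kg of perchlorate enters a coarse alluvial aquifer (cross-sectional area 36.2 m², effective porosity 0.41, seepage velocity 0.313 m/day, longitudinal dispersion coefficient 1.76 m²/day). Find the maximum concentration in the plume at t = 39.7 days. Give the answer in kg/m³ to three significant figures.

The peak of an instantaneous 1D plume sits at x = vt; there the Gaussian factor is 1 and C_max = M/(n_e·A·√(4πDt)), where n_e·A is the pore area the mass is dissolved in.
√(4πDt) = √(4π × 1.76 × 39.7) = 29.63 m, so C_max = 198/(0.41 × 36.2 × 29.63) = 0.450 kg/m³.

0.450 kg/m³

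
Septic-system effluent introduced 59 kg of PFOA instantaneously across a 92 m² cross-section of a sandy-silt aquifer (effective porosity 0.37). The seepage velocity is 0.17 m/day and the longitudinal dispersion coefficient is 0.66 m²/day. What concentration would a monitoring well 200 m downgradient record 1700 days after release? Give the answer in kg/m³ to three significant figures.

For an instantaneous plane source, C(x,t) = M/(n_e·A·√(4πDt)) · exp(−(x−vt)²/(4Dt)), with n_e·A the pore (flow) area.
Plume center vt = 0.17 × 1700 = 289 m, so the well at 200 m is 89 m upgradient of the peak.
√(4πDt) = 118.7 m, giving peak height M/(n_e·A·√(4πDt)) = 59/(0.37 × 92 × 118.7) = 0.01460 kg/m³.
(x−vt)²/(4Dt) = (-89)²/(4 × 0.66 × 1700) = 1.765; exp(−1.765) = 0.1712.
C = 0.01460 × 0.1712 = 0.00250 kg/m³.

0.00250 kg/m³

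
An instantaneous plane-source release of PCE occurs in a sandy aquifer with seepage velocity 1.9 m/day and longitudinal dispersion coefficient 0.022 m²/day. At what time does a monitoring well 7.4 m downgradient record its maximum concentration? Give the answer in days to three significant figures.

3.89 days

For the 1D instantaneous-source solution, setting ∂C/∂t = 0 at fixed x gives v²t² + 2Dt − x² = 0, so t = (√(D² + v²x²) − D)/v².
√(D² + v²x²) = √(0.022² + 1.9² × 7.4²) = 14.06; v² = 3.61.
t = (14.06 − 0.022)/3.61 = 3.89 days (vs. the pure-advection estimate x/v = 3.89 d).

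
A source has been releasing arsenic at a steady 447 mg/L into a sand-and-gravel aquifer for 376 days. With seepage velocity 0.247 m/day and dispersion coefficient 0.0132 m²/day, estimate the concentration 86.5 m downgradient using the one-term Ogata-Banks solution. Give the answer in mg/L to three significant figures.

437 mg/L

For a continuous step input, C/C₀ ≈ ½·erfc((x−vt)/(2√(Dt))).
vt = 0.247 × 376 = 92.872 m and 2√(Dt) = 2√(0.0132 × 376) = 4.456 m.
Argument (x−vt)/(2√(Dt)) = (86.5 − 92.872)/4.456 = -1.430; ½·erfc(-1.430) = 0.9784.
C = 447 × 0.9784 = 437 mg/L.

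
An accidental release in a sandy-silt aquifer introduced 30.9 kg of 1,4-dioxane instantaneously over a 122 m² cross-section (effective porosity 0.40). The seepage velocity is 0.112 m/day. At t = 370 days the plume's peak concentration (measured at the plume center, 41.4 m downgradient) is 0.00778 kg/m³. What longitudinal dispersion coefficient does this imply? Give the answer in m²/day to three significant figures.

At the plume center C_max = M/(n_e·A·√(4πDt)), so D = M²/(4πt·(n_e·A·C_max)²).
n_e·A·C_max = 0.40 × 122 × 0.00778 = 0.3797 kg/m.
D = 30.9²/(4π × 370 × 0.3797²) = 1.42 m²/day.

1.42 m²/day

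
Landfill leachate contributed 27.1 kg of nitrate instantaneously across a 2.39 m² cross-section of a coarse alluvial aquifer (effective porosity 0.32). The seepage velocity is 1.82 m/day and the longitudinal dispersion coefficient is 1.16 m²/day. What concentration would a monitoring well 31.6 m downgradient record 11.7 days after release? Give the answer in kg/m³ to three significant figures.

For an instantaneous plane source, C(x,t) = M/(n_e·A·√(4πDt)) · exp(−(x−vt)²/(4Dt)), with n_e·A the pore (flow) area.
Plume center vt = 1.82 × 11.7 = 21.294 m, so the well at 31.6 m is 10.306 m downgradient of the peak.
√(4πDt) = 13.06 m, giving peak height M/(n_e·A·√(4πDt)) = 27.1/(0.32 × 2.39 × 13.06) = 2.713 kg/m³.
(x−vt)²/(4Dt) = (10.306)²/(4 × 1.16 × 11.7) = 1.956; exp(−1.956) = 0.1414.
C = 2.713 × 0.1414 = 0.384 kg/m³.

0.384 kg/m³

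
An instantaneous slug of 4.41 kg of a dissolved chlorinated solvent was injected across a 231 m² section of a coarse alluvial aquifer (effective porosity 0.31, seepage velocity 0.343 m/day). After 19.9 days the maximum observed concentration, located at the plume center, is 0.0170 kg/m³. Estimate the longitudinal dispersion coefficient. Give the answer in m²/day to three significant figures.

0.0525 m²/day

At the plume center C_max = M/(n_e·A·√(4πDt)), so D = M²/(4πt·(n_e·A·C_max)²).
n_e·A·C_max = 0.31 × 231 × 0.0170 = 1.217 kg/m.
D = 4.41²/(4π × 19.9 × 1.217²) = 0.0525 m²/day.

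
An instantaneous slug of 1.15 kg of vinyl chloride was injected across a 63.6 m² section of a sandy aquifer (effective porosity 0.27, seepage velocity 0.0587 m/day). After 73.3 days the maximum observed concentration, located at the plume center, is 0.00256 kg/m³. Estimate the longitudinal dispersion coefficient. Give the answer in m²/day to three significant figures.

At the plume center C_max = M/(n_e·A·√(4πDt)), so D = M²/(4πt·(n_e·A·C_max)²).
n_e·A·C_max = 0.27 × 63.6 × 0.00256 = 0.04396 kg/m.
D = 1.15²/(4π × 73.3 × 0.04396²) = 0.743 m²/day.

0.743 m²/day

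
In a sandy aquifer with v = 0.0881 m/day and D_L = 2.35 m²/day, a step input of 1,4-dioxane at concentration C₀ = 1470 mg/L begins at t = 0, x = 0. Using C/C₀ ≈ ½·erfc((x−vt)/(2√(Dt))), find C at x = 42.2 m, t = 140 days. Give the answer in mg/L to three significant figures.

For a continuous step input, C/C₀ ≈ ½·erfc((x−vt)/(2√(Dt))).
vt = 0.0881 × 140 = 12.334 m and 2√(Dt) = 2√(2.35 × 140) = 36.28 m.
Argument (x−vt)/(2√(Dt)) = (42.2 − 12.334)/36.28 = 0.8232; ½·erfc(0.8232) = 0.1222.
C = 1470 × 0.1222 = 180 mg/L.

180 mg/L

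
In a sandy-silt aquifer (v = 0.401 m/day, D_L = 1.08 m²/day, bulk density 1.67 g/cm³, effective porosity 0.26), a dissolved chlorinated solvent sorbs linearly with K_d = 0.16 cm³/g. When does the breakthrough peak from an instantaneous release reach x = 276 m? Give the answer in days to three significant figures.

1380 days

Retardation factor R = 1 + ρ_b·K_d/n = 1 + 1.67 × 0.16/0.26 = 2.028.
Sorption retards both mechanisms: v_R = v/R = 0.1977 m/day, D_R = D/R = 0.5325 m²/day.
Peak time from v_R²t² + 2D_R t − x² = 0: t = (√(D_R² + v_R²x²) − D_R)/v_R².
√(D_R² + v_R²x²) = √(0.5325² + 0.1977² × 276²) = 54.57; v_R² = 0.03909.
t = (54.57 − 0.5325)/0.03909 = 1380 days.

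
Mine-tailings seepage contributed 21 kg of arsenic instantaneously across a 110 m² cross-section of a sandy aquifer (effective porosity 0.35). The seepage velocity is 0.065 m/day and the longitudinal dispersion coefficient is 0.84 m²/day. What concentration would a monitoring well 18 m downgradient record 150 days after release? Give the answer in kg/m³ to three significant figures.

For an instantaneous plane source, C(x,t) = M/(n_e·A·√(4πDt)) · exp(−(x−vt)²/(4Dt)), with n_e·A the pore (flow) area.
Plume center vt = 0.065 × 150 = 9.75 m, so the well at 18 m is 8.25 m downgradient of the peak.
√(4πDt) = 39.79 m, giving peak height M/(n_e·A·√(4πDt)) = 21/(0.35 × 110 × 39.79) = 0.01371 kg/m³.
(x−vt)²/(4Dt) = (8.25)²/(4 × 0.84 × 150) = 0.1350; exp(−0.1350) = 0.8737.
C = 0.01371 × 0.8737 = 0.0120 kg/m³.

0.0120 kg/m³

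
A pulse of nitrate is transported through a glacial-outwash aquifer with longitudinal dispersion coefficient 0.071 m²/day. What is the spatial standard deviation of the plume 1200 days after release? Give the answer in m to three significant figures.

Dispersive spreading gives a Gaussian with σ² = 2Dt; advection only shifts the center.
σ = √(2 × 0.071 × 1200) = 13.1 m.

13.1 m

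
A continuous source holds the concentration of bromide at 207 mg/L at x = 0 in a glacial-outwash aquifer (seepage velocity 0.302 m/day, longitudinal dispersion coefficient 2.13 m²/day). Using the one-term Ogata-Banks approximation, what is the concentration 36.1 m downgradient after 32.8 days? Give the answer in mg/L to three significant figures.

For a continuous step input, C/C₀ ≈ ½·erfc((x−vt)/(2√(Dt))).
vt = 0.302 × 32.8 = 9.9056 m and 2√(Dt) = 2√(2.13 × 32.8) = 16.72 m.
Argument (x−vt)/(2√(Dt)) = (36.1 − 9.9056)/16.72 = 1.567; ½·erfc(1.567) = 0.01334.
C = 207 × 0.01334 = 2.76 mg/L.

2.76 mg/L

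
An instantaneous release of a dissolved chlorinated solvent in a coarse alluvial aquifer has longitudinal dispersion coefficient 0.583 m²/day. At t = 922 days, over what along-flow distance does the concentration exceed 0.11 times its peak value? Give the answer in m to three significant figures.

138 m

The plume is Gaussian with σ = √(2Dt) = √(2 × 0.583 × 922) = 32.79 m.
C/C_peak = exp(−Δx²/(2σ²)) = 0.11 ⇒ Δx = σ·√(−2 ln 0.11) = 32.79 × 2.101 = 68.89 m.
Width = 2Δx = 138 m.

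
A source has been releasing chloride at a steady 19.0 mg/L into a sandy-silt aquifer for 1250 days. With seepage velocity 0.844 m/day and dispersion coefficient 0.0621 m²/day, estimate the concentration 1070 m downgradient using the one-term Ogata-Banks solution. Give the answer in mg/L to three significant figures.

2.17 mg/L

For a continuous step input, C/C₀ ≈ ½·erfc((x−vt)/(2√(Dt))).
vt = 0.844 × 1250 = 1055 m and 2√(Dt) = 2√(0.0621 × 1250) = 17.62 m.
Argument (x−vt)/(2√(Dt)) = (1070 − 1055)/17.62 = 0.8513; ½·erfc(0.8513) = 0.1143.
C = 19.0 × 0.1143 = 2.17 mg/L.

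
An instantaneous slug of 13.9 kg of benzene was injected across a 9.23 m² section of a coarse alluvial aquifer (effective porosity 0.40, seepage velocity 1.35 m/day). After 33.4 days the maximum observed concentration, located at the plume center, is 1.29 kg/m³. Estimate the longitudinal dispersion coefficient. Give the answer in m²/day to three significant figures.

At the plume center C_max = M/(n_e·A·√(4πDt)), so D = M²/(4πt·(n_e·A·C_max)²).
n_e·A·C_max = 0.40 × 9.23 × 1.29 = 4.763 kg/m.
D = 13.9²/(4π × 33.4 × 4.763²) = 0.0203 m²/day.

0.0203 m²/day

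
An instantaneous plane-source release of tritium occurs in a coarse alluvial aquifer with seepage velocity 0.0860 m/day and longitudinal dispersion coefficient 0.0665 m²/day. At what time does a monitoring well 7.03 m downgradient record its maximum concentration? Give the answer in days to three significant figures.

73.2 days

For the 1D instantaneous-source solution, setting ∂C/∂t = 0 at fixed x gives v²t² + 2Dt − x² = 0, so t = (√(D² + v²x²) − D)/v².
√(D² + v²x²) = √(0.0665² + 0.0860² × 7.03²) = 0.6082; v² = 0.007396.
t = (0.6082 − 0.0665)/0.007396 = 73.2 days (vs. the pure-advection estimate x/v = 81.7 d).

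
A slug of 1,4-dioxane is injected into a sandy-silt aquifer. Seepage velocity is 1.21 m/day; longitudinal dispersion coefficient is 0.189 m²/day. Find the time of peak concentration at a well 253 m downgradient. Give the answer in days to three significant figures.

209 days

For the 1D instantaneous-source solution, setting ∂C/∂t = 0 at fixed x gives v²t² + 2Dt − x² = 0, so t = (√(D² + v²x²) − D)/v².
√(D² + v²x²) = √(0.189² + 1.21² × 253²) = 306.1; v² = 1.4641.
t = (306.1 − 0.189)/1.4641 = 209 days (vs. the pure-advection estimate x/v = 209 d).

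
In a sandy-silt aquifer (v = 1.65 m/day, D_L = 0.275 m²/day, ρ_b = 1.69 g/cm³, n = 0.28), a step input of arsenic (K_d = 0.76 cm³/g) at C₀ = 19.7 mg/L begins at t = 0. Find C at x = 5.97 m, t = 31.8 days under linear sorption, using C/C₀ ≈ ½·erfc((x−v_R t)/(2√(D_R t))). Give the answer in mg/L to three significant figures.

19.2 mg/L

Retardation factor R = 1 + ρ_b·K_d/n = 1 + 1.69 × 0.76/0.28 = 5.587.
Sorption retards both mechanisms: v_R = v/R = 0.2953 m/day, D_R = D/R = 0.04922 m²/day.
v_R·t = 0.2953 × 31.8 = 9.39054 m; 2√(D_R t) = 2.502 m; argument = (5.97 − 9.39054)/2.502 = -1.367.
C = C₀ × ½·erfc(-1.367) = 19.7 × 0.9734 = 19.2 mg/L.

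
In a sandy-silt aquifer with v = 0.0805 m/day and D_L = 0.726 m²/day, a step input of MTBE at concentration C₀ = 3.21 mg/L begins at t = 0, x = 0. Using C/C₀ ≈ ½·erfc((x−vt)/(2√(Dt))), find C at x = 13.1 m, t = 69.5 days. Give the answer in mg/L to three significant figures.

For a continuous step input, C/C₀ ≈ ½·erfc((x−vt)/(2√(Dt))).
vt = 0.0805 × 69.5 = 5.59475 m and 2√(Dt) = 2√(0.726 × 69.5) = 14.21 m.
Argument (x−vt)/(2√(Dt)) = (13.1 − 5.59475)/14.21 = 0.5282; ½·erfc(0.5282) = 0.2275.
C = 3.21 × 0.2275 = 0.730 mg/L.

0.730 mg/L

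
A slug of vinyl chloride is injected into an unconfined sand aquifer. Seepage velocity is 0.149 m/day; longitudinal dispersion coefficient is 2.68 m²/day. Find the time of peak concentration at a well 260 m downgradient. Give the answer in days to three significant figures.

For the 1D instantaneous-source solution, setting ∂C/∂t = 0 at fixed x gives v²t² + 2Dt − x² = 0, so t = (√(D² + v²x²) − D)/v².
√(D² + v²x²) = √(2.68² + 0.149² × 260²) = 38.83; v² = 0.022201.
t = (38.83 − 2.68)/0.022201 = 1630 days (vs. the pure-advection estimate x/v = 1740 d).

1630 days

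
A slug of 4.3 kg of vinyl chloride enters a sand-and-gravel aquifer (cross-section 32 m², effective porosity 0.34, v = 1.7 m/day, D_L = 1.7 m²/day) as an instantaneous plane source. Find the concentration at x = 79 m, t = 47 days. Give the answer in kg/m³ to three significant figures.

0.0124 kg/m³

For an instantaneous plane source, C(x,t) = M/(n_e·A·√(4πDt)) · exp(−(x−vt)²/(4Dt)), with n_e·A the pore (flow) area.
Plume center vt = 1.7 × 47 = 79.9 m, so the well at 79 m is 0.9 m upgradient of the peak.
√(4πDt) = 31.69 m, giving peak height M/(n_e·A·√(4πDt)) = 4.3/(0.34 × 32 × 31.69) = 0.01247 kg/m³.
(x−vt)²/(4Dt) = (-0.9)²/(4 × 1.7 × 47) = 0.002534; exp(−0.002534) = 0.9975.
C = 0.01247 × 0.9975 = 0.0124 kg/m³.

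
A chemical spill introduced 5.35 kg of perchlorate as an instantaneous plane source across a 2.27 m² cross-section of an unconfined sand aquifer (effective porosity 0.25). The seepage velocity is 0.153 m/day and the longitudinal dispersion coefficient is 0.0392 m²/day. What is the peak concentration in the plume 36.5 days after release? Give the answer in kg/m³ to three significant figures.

2.22 kg/m³

The peak of an instantaneous 1D plume sits at x = vt; there the Gaussian factor is 1 and C_max = M/(n_e·A·√(4πDt)), where n_e·A is the pore area the mass is dissolved in.
√(4πDt) = √(4π × 0.0392 × 36.5) = 4.240 m, so C_max = 5.35/(0.25 × 2.27 × 4.240) = 2.22 kg/m³.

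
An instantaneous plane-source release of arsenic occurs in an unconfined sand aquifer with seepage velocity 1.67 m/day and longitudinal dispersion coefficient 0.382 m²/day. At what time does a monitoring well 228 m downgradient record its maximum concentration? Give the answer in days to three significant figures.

136 days

For the 1D instantaneous-source solution, setting ∂C/∂t = 0 at fixed x gives v²t² + 2Dt − x² = 0, so t = (√(D² + v²x²) − D)/v².
√(D² + v²x²) = √(0.382² + 1.67² × 228²) = 380.8; v² = 2.7889.
t = (380.8 − 0.382)/2.7889 = 136 days (vs. the pure-advection estimate x/v = 137 d).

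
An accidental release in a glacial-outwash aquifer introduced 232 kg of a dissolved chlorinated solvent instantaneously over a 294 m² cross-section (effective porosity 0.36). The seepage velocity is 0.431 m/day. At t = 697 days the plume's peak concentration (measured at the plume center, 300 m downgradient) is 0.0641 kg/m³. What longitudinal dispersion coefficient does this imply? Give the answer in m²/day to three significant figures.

0.134 m²/day

At the plume center C_max = M/(n_e·A·√(4πDt)), so D = M²/(4πt·(n_e·A·C_max)²).
n_e·A·C_max = 0.36 × 294 × 0.0641 = 6.784 kg/m.
D = 232²/(4π × 697 × 6.784²) = 0.134 m²/day.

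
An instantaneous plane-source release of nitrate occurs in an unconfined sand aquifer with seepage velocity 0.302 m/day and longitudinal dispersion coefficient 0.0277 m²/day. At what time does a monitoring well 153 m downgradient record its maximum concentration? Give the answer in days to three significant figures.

For the 1D instantaneous-source solution, setting ∂C/∂t = 0 at fixed x gives v²t² + 2Dt − x² = 0, so t = (√(D² + v²x²) − D)/v².
√(D² + v²x²) = √(0.0277² + 0.302² × 153²) = 46.21; v² = 0.091204.
t = (46.21 − 0.0277)/0.091204 = 506 days (vs. the pure-advection estimate x/v = 507 d).

506 days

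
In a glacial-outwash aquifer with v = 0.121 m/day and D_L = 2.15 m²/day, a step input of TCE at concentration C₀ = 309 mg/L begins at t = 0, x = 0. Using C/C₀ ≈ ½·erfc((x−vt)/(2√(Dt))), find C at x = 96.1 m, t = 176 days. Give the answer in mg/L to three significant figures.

1.01 mg/L

For a continuous step input, C/C₀ ≈ ½·erfc((x−vt)/(2√(Dt))).
vt = 0.121 × 176 = 21.296 m and 2√(Dt) = 2√(2.15 × 176) = 38.91 m.
Argument (x−vt)/(2√(Dt)) = (96.1 − 21.296)/38.91 = 1.922; ½·erfc(1.922) = 0.003283.
C = 309 × 0.003283 = 1.01 mg/L.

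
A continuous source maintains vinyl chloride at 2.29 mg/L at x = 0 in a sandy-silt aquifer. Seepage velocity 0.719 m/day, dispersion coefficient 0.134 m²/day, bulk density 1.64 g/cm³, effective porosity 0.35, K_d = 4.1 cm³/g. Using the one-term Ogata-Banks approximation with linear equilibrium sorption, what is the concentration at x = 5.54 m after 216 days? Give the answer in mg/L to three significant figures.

2.06 mg/L

Retardation factor R = 1 + ρ_b·K_d/n = 1 + 1.64 × 4.1/0.35 = 20.21.
Sorption retards both mechanisms: v_R = v/R = 0.03558 m/day, D_R = D/R = 0.006630 m²/day.
v_R·t = 0.03558 × 216 = 7.68528 m; 2√(D_R t) = 2.393 m; argument = (5.54 − 7.68528)/2.393 = -0.8965.
C = C₀ × ½·erfc(-0.8965) = 2.29 × 0.8976 = 2.06 mg/L.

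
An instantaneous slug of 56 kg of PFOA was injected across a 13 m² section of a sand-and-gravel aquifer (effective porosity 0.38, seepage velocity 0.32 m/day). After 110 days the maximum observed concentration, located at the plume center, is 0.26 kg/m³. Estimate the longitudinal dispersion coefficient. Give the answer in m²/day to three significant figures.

1.38 m²/day

At the plume center C_max = M/(n_e·A·√(4πDt)), so D = M²/(4πt·(n_e·A·C_max)²).
n_e·A·C_max = 0.38 × 13 × 0.26 = 1.284 kg/m.
D = 56²/(4π × 110 × 1.284²) = 1.38 m²/day.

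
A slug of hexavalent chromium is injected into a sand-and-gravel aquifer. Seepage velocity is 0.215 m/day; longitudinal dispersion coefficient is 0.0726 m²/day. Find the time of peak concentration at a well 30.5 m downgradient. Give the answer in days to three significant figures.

140 days

For the 1D instantaneous-source solution, setting ∂C/∂t = 0 at fixed x gives v²t² + 2Dt − x² = 0, so t = (√(D² + v²x²) − D)/v².
√(D² + v²x²) = √(0.0726² + 0.215² × 30.5²) = 6.558; v² = 0.046225.
t = (6.558 − 0.0726)/0.046225 = 140 days (vs. the pure-advection estimate x/v = 142 d).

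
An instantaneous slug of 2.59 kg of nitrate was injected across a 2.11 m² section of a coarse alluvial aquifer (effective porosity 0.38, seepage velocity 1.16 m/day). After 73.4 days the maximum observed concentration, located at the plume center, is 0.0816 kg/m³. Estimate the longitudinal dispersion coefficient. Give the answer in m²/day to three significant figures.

At the plume center C_max = M/(n_e·A·√(4πDt)), so D = M²/(4πt·(n_e·A·C_max)²).
n_e·A·C_max = 0.38 × 2.11 × 0.0816 = 0.06543 kg/m.
D = 2.59²/(4π × 73.4 × 0.06543²) = 1.70 m²/day.

1.70 m²/day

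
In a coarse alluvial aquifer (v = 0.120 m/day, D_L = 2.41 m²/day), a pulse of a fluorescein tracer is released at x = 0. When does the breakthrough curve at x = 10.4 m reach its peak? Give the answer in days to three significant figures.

21.1 days

For the 1D instantaneous-source solution, setting ∂C/∂t = 0 at fixed x gives v²t² + 2Dt − x² = 0, so t = (√(D² + v²x²) − D)/v².
√(D² + v²x²) = √(2.41² + 0.120² × 10.4²) = 2.714; v² = 0.0144.
t = (2.714 − 2.41)/0.0144 = 21.1 days (vs. the pure-advection estimate x/v = 86.7 d).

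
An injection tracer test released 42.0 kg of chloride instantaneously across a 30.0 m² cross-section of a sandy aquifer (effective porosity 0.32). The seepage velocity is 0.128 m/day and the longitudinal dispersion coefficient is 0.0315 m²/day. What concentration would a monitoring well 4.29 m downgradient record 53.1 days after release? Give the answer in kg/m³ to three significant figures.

For an instantaneous plane source, C(x,t) = M/(n_e·A·√(4πDt)) · exp(−(x−vt)²/(4Dt)), with n_e·A the pore (flow) area.
Plume center vt = 0.128 × 53.1 = 6.7968 m, so the well at 4.29 m is 2.5068 m upgradient of the peak.
√(4πDt) = 4.585 m, giving peak height M/(n_e·A·√(4πDt)) = 42.0/(0.32 × 30.0 × 4.585) = 0.9542 kg/m³.
(x−vt)²/(4Dt) = (-2.5068)²/(4 × 0.0315 × 53.1) = 0.9392; exp(−0.9392) = 0.3909.
C = 0.9542 × 0.3909 = 0.373 kg/m³.

0.373 kg/m³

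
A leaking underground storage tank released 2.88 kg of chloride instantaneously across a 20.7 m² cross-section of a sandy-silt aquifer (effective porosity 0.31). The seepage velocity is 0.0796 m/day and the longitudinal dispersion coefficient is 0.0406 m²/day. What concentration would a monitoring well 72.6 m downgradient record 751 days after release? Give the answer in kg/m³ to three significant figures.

0.00596 kg/m³

For an instantaneous plane source, C(x,t) = M/(n_e·A·√(4πDt)) · exp(−(x−vt)²/(4Dt)), with n_e·A the pore (flow) area.
Plume center vt = 0.0796 × 751 = 59.7796 m, so the well at 72.6 m is 12.8204 m downgradient of the peak.
√(4πDt) = 19.57 m, giving peak height M/(n_e·A·√(4πDt)) = 2.88/(0.31 × 20.7 × 19.57) = 0.02293 kg/m³.
(x−vt)²/(4Dt) = (12.8204)²/(4 × 0.0406 × 751) = 1.348; exp(−1.348) = 0.2598.
C = 0.02293 × 0.2598 = 0.00596 kg/m³.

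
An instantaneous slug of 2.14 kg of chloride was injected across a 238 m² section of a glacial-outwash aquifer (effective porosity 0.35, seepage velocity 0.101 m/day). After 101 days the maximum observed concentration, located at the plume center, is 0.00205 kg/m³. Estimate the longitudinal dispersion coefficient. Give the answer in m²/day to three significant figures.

0.124 m²/day

At the plume center C_max = M/(n_e·A·√(4πDt)), so D = M²/(4πt·(n_e·A·C_max)²).
n_e·A·C_max = 0.35 × 238 × 0.00205 = 0.1708 kg/m.
D = 2.14²/(4π × 101 × 0.1708²) = 0.124 m²/day.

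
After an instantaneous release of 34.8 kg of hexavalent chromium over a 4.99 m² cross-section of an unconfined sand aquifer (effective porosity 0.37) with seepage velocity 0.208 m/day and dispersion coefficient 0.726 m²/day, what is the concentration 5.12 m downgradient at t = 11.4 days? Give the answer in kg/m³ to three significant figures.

For an instantaneous plane source, C(x,t) = M/(n_e·A·√(4πDt)) · exp(−(x−vt)²/(4Dt)), with n_e·A the pore (flow) area.
Plume center vt = 0.208 × 11.4 = 2.3712 m, so the well at 5.12 m is 2.7488 m downgradient of the peak.
√(4πDt) = 10.20 m, giving peak height M/(n_e·A·√(4πDt)) = 34.8/(0.37 × 4.99 × 10.20) = 1.848 kg/m³.
(x−vt)²/(4Dt) = (2.7488)²/(4 × 0.726 × 11.4) = 0.2282; exp(−0.2282) = 0.7960.
C = 1.848 × 0.7960 = 1.47 kg/m³.

1.47 kg/m³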